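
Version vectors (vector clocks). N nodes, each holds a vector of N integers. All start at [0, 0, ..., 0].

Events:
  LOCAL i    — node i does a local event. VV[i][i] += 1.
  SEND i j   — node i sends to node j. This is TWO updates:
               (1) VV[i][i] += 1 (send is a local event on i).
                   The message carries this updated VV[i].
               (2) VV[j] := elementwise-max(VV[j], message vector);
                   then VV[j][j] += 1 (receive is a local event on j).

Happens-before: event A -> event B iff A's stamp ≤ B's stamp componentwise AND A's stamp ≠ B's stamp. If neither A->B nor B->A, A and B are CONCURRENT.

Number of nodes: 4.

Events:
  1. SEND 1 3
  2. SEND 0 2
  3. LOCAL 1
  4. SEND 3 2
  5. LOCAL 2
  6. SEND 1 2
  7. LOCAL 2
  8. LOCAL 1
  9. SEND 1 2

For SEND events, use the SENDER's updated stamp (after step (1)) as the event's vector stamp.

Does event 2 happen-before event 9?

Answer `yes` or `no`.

Answer: no

Derivation:
Initial: VV[0]=[0, 0, 0, 0]
Initial: VV[1]=[0, 0, 0, 0]
Initial: VV[2]=[0, 0, 0, 0]
Initial: VV[3]=[0, 0, 0, 0]
Event 1: SEND 1->3: VV[1][1]++ -> VV[1]=[0, 1, 0, 0], msg_vec=[0, 1, 0, 0]; VV[3]=max(VV[3],msg_vec) then VV[3][3]++ -> VV[3]=[0, 1, 0, 1]
Event 2: SEND 0->2: VV[0][0]++ -> VV[0]=[1, 0, 0, 0], msg_vec=[1, 0, 0, 0]; VV[2]=max(VV[2],msg_vec) then VV[2][2]++ -> VV[2]=[1, 0, 1, 0]
Event 3: LOCAL 1: VV[1][1]++ -> VV[1]=[0, 2, 0, 0]
Event 4: SEND 3->2: VV[3][3]++ -> VV[3]=[0, 1, 0, 2], msg_vec=[0, 1, 0, 2]; VV[2]=max(VV[2],msg_vec) then VV[2][2]++ -> VV[2]=[1, 1, 2, 2]
Event 5: LOCAL 2: VV[2][2]++ -> VV[2]=[1, 1, 3, 2]
Event 6: SEND 1->2: VV[1][1]++ -> VV[1]=[0, 3, 0, 0], msg_vec=[0, 3, 0, 0]; VV[2]=max(VV[2],msg_vec) then VV[2][2]++ -> VV[2]=[1, 3, 4, 2]
Event 7: LOCAL 2: VV[2][2]++ -> VV[2]=[1, 3, 5, 2]
Event 8: LOCAL 1: VV[1][1]++ -> VV[1]=[0, 4, 0, 0]
Event 9: SEND 1->2: VV[1][1]++ -> VV[1]=[0, 5, 0, 0], msg_vec=[0, 5, 0, 0]; VV[2]=max(VV[2],msg_vec) then VV[2][2]++ -> VV[2]=[1, 5, 6, 2]
Event 2 stamp: [1, 0, 0, 0]
Event 9 stamp: [0, 5, 0, 0]
[1, 0, 0, 0] <= [0, 5, 0, 0]? False. Equal? False. Happens-before: False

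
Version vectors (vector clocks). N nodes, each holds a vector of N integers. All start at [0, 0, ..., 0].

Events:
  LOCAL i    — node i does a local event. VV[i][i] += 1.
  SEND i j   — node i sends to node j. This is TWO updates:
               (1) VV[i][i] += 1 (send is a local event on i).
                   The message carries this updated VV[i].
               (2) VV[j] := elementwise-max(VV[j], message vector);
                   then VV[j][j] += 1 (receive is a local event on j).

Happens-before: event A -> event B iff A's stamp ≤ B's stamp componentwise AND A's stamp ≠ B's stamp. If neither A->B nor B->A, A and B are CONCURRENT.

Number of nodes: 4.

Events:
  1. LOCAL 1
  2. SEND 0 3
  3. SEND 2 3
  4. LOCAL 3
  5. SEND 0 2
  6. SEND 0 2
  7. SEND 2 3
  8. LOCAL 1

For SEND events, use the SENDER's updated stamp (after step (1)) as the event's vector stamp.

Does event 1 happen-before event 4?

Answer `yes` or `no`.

Initial: VV[0]=[0, 0, 0, 0]
Initial: VV[1]=[0, 0, 0, 0]
Initial: VV[2]=[0, 0, 0, 0]
Initial: VV[3]=[0, 0, 0, 0]
Event 1: LOCAL 1: VV[1][1]++ -> VV[1]=[0, 1, 0, 0]
Event 2: SEND 0->3: VV[0][0]++ -> VV[0]=[1, 0, 0, 0], msg_vec=[1, 0, 0, 0]; VV[3]=max(VV[3],msg_vec) then VV[3][3]++ -> VV[3]=[1, 0, 0, 1]
Event 3: SEND 2->3: VV[2][2]++ -> VV[2]=[0, 0, 1, 0], msg_vec=[0, 0, 1, 0]; VV[3]=max(VV[3],msg_vec) then VV[3][3]++ -> VV[3]=[1, 0, 1, 2]
Event 4: LOCAL 3: VV[3][3]++ -> VV[3]=[1, 0, 1, 3]
Event 5: SEND 0->2: VV[0][0]++ -> VV[0]=[2, 0, 0, 0], msg_vec=[2, 0, 0, 0]; VV[2]=max(VV[2],msg_vec) then VV[2][2]++ -> VV[2]=[2, 0, 2, 0]
Event 6: SEND 0->2: VV[0][0]++ -> VV[0]=[3, 0, 0, 0], msg_vec=[3, 0, 0, 0]; VV[2]=max(VV[2],msg_vec) then VV[2][2]++ -> VV[2]=[3, 0, 3, 0]
Event 7: SEND 2->3: VV[2][2]++ -> VV[2]=[3, 0, 4, 0], msg_vec=[3, 0, 4, 0]; VV[3]=max(VV[3],msg_vec) then VV[3][3]++ -> VV[3]=[3, 0, 4, 4]
Event 8: LOCAL 1: VV[1][1]++ -> VV[1]=[0, 2, 0, 0]
Event 1 stamp: [0, 1, 0, 0]
Event 4 stamp: [1, 0, 1, 3]
[0, 1, 0, 0] <= [1, 0, 1, 3]? False. Equal? False. Happens-before: False

Answer: no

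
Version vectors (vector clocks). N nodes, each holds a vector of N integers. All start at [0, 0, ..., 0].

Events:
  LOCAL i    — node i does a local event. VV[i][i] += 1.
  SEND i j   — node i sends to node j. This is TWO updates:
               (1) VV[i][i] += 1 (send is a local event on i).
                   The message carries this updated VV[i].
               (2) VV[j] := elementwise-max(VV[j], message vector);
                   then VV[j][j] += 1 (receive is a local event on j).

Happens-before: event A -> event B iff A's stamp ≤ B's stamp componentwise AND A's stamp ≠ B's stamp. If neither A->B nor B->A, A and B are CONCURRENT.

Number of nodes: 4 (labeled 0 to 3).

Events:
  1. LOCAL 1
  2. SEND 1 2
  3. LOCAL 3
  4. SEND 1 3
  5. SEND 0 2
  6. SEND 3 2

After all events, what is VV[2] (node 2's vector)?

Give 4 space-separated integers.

Initial: VV[0]=[0, 0, 0, 0]
Initial: VV[1]=[0, 0, 0, 0]
Initial: VV[2]=[0, 0, 0, 0]
Initial: VV[3]=[0, 0, 0, 0]
Event 1: LOCAL 1: VV[1][1]++ -> VV[1]=[0, 1, 0, 0]
Event 2: SEND 1->2: VV[1][1]++ -> VV[1]=[0, 2, 0, 0], msg_vec=[0, 2, 0, 0]; VV[2]=max(VV[2],msg_vec) then VV[2][2]++ -> VV[2]=[0, 2, 1, 0]
Event 3: LOCAL 3: VV[3][3]++ -> VV[3]=[0, 0, 0, 1]
Event 4: SEND 1->3: VV[1][1]++ -> VV[1]=[0, 3, 0, 0], msg_vec=[0, 3, 0, 0]; VV[3]=max(VV[3],msg_vec) then VV[3][3]++ -> VV[3]=[0, 3, 0, 2]
Event 5: SEND 0->2: VV[0][0]++ -> VV[0]=[1, 0, 0, 0], msg_vec=[1, 0, 0, 0]; VV[2]=max(VV[2],msg_vec) then VV[2][2]++ -> VV[2]=[1, 2, 2, 0]
Event 6: SEND 3->2: VV[3][3]++ -> VV[3]=[0, 3, 0, 3], msg_vec=[0, 3, 0, 3]; VV[2]=max(VV[2],msg_vec) then VV[2][2]++ -> VV[2]=[1, 3, 3, 3]
Final vectors: VV[0]=[1, 0, 0, 0]; VV[1]=[0, 3, 0, 0]; VV[2]=[1, 3, 3, 3]; VV[3]=[0, 3, 0, 3]

Answer: 1 3 3 3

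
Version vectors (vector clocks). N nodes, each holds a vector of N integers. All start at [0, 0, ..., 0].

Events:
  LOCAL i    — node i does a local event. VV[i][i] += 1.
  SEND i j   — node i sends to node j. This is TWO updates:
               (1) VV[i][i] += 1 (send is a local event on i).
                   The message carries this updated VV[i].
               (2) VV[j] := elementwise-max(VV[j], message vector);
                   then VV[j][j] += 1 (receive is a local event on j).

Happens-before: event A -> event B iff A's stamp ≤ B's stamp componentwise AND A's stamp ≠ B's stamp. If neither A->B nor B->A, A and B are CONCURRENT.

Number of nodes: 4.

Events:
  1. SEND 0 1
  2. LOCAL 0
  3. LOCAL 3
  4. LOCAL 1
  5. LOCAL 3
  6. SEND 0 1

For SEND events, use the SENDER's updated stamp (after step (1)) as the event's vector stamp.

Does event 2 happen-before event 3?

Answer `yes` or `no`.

Answer: no

Derivation:
Initial: VV[0]=[0, 0, 0, 0]
Initial: VV[1]=[0, 0, 0, 0]
Initial: VV[2]=[0, 0, 0, 0]
Initial: VV[3]=[0, 0, 0, 0]
Event 1: SEND 0->1: VV[0][0]++ -> VV[0]=[1, 0, 0, 0], msg_vec=[1, 0, 0, 0]; VV[1]=max(VV[1],msg_vec) then VV[1][1]++ -> VV[1]=[1, 1, 0, 0]
Event 2: LOCAL 0: VV[0][0]++ -> VV[0]=[2, 0, 0, 0]
Event 3: LOCAL 3: VV[3][3]++ -> VV[3]=[0, 0, 0, 1]
Event 4: LOCAL 1: VV[1][1]++ -> VV[1]=[1, 2, 0, 0]
Event 5: LOCAL 3: VV[3][3]++ -> VV[3]=[0, 0, 0, 2]
Event 6: SEND 0->1: VV[0][0]++ -> VV[0]=[3, 0, 0, 0], msg_vec=[3, 0, 0, 0]; VV[1]=max(VV[1],msg_vec) then VV[1][1]++ -> VV[1]=[3, 3, 0, 0]
Event 2 stamp: [2, 0, 0, 0]
Event 3 stamp: [0, 0, 0, 1]
[2, 0, 0, 0] <= [0, 0, 0, 1]? False. Equal? False. Happens-before: False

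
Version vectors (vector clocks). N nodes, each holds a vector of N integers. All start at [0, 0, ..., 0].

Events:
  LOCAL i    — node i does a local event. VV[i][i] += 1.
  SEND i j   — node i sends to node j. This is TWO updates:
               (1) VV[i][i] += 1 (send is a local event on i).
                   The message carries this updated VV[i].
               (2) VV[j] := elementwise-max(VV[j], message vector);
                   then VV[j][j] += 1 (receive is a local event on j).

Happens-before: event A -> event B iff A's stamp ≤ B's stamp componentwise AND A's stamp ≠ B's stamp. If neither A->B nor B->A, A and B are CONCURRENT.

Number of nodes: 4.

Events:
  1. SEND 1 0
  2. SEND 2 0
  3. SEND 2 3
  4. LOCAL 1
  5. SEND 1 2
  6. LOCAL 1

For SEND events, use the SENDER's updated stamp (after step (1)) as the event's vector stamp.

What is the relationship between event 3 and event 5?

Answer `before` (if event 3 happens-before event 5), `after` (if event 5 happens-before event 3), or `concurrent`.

Answer: concurrent

Derivation:
Initial: VV[0]=[0, 0, 0, 0]
Initial: VV[1]=[0, 0, 0, 0]
Initial: VV[2]=[0, 0, 0, 0]
Initial: VV[3]=[0, 0, 0, 0]
Event 1: SEND 1->0: VV[1][1]++ -> VV[1]=[0, 1, 0, 0], msg_vec=[0, 1, 0, 0]; VV[0]=max(VV[0],msg_vec) then VV[0][0]++ -> VV[0]=[1, 1, 0, 0]
Event 2: SEND 2->0: VV[2][2]++ -> VV[2]=[0, 0, 1, 0], msg_vec=[0, 0, 1, 0]; VV[0]=max(VV[0],msg_vec) then VV[0][0]++ -> VV[0]=[2, 1, 1, 0]
Event 3: SEND 2->3: VV[2][2]++ -> VV[2]=[0, 0, 2, 0], msg_vec=[0, 0, 2, 0]; VV[3]=max(VV[3],msg_vec) then VV[3][3]++ -> VV[3]=[0, 0, 2, 1]
Event 4: LOCAL 1: VV[1][1]++ -> VV[1]=[0, 2, 0, 0]
Event 5: SEND 1->2: VV[1][1]++ -> VV[1]=[0, 3, 0, 0], msg_vec=[0, 3, 0, 0]; VV[2]=max(VV[2],msg_vec) then VV[2][2]++ -> VV[2]=[0, 3, 3, 0]
Event 6: LOCAL 1: VV[1][1]++ -> VV[1]=[0, 4, 0, 0]
Event 3 stamp: [0, 0, 2, 0]
Event 5 stamp: [0, 3, 0, 0]
[0, 0, 2, 0] <= [0, 3, 0, 0]? False
[0, 3, 0, 0] <= [0, 0, 2, 0]? False
Relation: concurrent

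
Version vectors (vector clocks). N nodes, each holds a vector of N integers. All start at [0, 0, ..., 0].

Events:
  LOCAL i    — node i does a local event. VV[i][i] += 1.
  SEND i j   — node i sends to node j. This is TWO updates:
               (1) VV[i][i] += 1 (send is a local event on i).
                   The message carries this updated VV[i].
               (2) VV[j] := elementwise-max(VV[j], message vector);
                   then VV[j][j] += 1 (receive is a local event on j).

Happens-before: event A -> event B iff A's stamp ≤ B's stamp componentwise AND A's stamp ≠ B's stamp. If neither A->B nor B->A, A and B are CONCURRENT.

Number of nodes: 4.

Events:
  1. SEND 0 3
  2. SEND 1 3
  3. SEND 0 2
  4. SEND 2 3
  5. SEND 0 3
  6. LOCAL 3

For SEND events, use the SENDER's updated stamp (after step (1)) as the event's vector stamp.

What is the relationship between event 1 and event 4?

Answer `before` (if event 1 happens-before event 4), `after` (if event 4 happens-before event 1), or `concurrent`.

Answer: before

Derivation:
Initial: VV[0]=[0, 0, 0, 0]
Initial: VV[1]=[0, 0, 0, 0]
Initial: VV[2]=[0, 0, 0, 0]
Initial: VV[3]=[0, 0, 0, 0]
Event 1: SEND 0->3: VV[0][0]++ -> VV[0]=[1, 0, 0, 0], msg_vec=[1, 0, 0, 0]; VV[3]=max(VV[3],msg_vec) then VV[3][3]++ -> VV[3]=[1, 0, 0, 1]
Event 2: SEND 1->3: VV[1][1]++ -> VV[1]=[0, 1, 0, 0], msg_vec=[0, 1, 0, 0]; VV[3]=max(VV[3],msg_vec) then VV[3][3]++ -> VV[3]=[1, 1, 0, 2]
Event 3: SEND 0->2: VV[0][0]++ -> VV[0]=[2, 0, 0, 0], msg_vec=[2, 0, 0, 0]; VV[2]=max(VV[2],msg_vec) then VV[2][2]++ -> VV[2]=[2, 0, 1, 0]
Event 4: SEND 2->3: VV[2][2]++ -> VV[2]=[2, 0, 2, 0], msg_vec=[2, 0, 2, 0]; VV[3]=max(VV[3],msg_vec) then VV[3][3]++ -> VV[3]=[2, 1, 2, 3]
Event 5: SEND 0->3: VV[0][0]++ -> VV[0]=[3, 0, 0, 0], msg_vec=[3, 0, 0, 0]; VV[3]=max(VV[3],msg_vec) then VV[3][3]++ -> VV[3]=[3, 1, 2, 4]
Event 6: LOCAL 3: VV[3][3]++ -> VV[3]=[3, 1, 2, 5]
Event 1 stamp: [1, 0, 0, 0]
Event 4 stamp: [2, 0, 2, 0]
[1, 0, 0, 0] <= [2, 0, 2, 0]? True
[2, 0, 2, 0] <= [1, 0, 0, 0]? False
Relation: before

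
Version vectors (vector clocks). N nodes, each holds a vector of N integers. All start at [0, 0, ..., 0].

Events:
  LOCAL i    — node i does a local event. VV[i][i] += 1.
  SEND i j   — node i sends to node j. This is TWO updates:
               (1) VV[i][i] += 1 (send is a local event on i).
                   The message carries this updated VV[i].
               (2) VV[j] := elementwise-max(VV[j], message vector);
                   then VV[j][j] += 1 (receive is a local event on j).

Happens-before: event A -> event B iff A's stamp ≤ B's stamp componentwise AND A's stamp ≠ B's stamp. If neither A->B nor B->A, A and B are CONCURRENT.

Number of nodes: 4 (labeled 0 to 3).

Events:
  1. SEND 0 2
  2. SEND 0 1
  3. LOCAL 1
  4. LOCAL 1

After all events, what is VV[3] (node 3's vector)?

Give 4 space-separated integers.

Initial: VV[0]=[0, 0, 0, 0]
Initial: VV[1]=[0, 0, 0, 0]
Initial: VV[2]=[0, 0, 0, 0]
Initial: VV[3]=[0, 0, 0, 0]
Event 1: SEND 0->2: VV[0][0]++ -> VV[0]=[1, 0, 0, 0], msg_vec=[1, 0, 0, 0]; VV[2]=max(VV[2],msg_vec) then VV[2][2]++ -> VV[2]=[1, 0, 1, 0]
Event 2: SEND 0->1: VV[0][0]++ -> VV[0]=[2, 0, 0, 0], msg_vec=[2, 0, 0, 0]; VV[1]=max(VV[1],msg_vec) then VV[1][1]++ -> VV[1]=[2, 1, 0, 0]
Event 3: LOCAL 1: VV[1][1]++ -> VV[1]=[2, 2, 0, 0]
Event 4: LOCAL 1: VV[1][1]++ -> VV[1]=[2, 3, 0, 0]
Final vectors: VV[0]=[2, 0, 0, 0]; VV[1]=[2, 3, 0, 0]; VV[2]=[1, 0, 1, 0]; VV[3]=[0, 0, 0, 0]

Answer: 0 0 0 0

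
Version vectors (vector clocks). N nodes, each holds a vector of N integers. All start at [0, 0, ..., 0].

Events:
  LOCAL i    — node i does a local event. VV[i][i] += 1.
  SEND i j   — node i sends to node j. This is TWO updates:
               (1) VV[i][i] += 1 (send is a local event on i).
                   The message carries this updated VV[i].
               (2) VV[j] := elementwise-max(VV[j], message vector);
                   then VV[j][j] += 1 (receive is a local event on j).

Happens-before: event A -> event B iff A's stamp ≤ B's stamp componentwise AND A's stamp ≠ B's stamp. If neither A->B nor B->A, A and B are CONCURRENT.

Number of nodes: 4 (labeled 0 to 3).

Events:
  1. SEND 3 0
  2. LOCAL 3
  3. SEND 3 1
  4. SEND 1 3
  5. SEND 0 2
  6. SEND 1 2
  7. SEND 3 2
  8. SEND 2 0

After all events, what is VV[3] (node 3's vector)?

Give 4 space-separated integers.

Initial: VV[0]=[0, 0, 0, 0]
Initial: VV[1]=[0, 0, 0, 0]
Initial: VV[2]=[0, 0, 0, 0]
Initial: VV[3]=[0, 0, 0, 0]
Event 1: SEND 3->0: VV[3][3]++ -> VV[3]=[0, 0, 0, 1], msg_vec=[0, 0, 0, 1]; VV[0]=max(VV[0],msg_vec) then VV[0][0]++ -> VV[0]=[1, 0, 0, 1]
Event 2: LOCAL 3: VV[3][3]++ -> VV[3]=[0, 0, 0, 2]
Event 3: SEND 3->1: VV[3][3]++ -> VV[3]=[0, 0, 0, 3], msg_vec=[0, 0, 0, 3]; VV[1]=max(VV[1],msg_vec) then VV[1][1]++ -> VV[1]=[0, 1, 0, 3]
Event 4: SEND 1->3: VV[1][1]++ -> VV[1]=[0, 2, 0, 3], msg_vec=[0, 2, 0, 3]; VV[3]=max(VV[3],msg_vec) then VV[3][3]++ -> VV[3]=[0, 2, 0, 4]
Event 5: SEND 0->2: VV[0][0]++ -> VV[0]=[2, 0, 0, 1], msg_vec=[2, 0, 0, 1]; VV[2]=max(VV[2],msg_vec) then VV[2][2]++ -> VV[2]=[2, 0, 1, 1]
Event 6: SEND 1->2: VV[1][1]++ -> VV[1]=[0, 3, 0, 3], msg_vec=[0, 3, 0, 3]; VV[2]=max(VV[2],msg_vec) then VV[2][2]++ -> VV[2]=[2, 3, 2, 3]
Event 7: SEND 3->2: VV[3][3]++ -> VV[3]=[0, 2, 0, 5], msg_vec=[0, 2, 0, 5]; VV[2]=max(VV[2],msg_vec) then VV[2][2]++ -> VV[2]=[2, 3, 3, 5]
Event 8: SEND 2->0: VV[2][2]++ -> VV[2]=[2, 3, 4, 5], msg_vec=[2, 3, 4, 5]; VV[0]=max(VV[0],msg_vec) then VV[0][0]++ -> VV[0]=[3, 3, 4, 5]
Final vectors: VV[0]=[3, 3, 4, 5]; VV[1]=[0, 3, 0, 3]; VV[2]=[2, 3, 4, 5]; VV[3]=[0, 2, 0, 5]

Answer: 0 2 0 5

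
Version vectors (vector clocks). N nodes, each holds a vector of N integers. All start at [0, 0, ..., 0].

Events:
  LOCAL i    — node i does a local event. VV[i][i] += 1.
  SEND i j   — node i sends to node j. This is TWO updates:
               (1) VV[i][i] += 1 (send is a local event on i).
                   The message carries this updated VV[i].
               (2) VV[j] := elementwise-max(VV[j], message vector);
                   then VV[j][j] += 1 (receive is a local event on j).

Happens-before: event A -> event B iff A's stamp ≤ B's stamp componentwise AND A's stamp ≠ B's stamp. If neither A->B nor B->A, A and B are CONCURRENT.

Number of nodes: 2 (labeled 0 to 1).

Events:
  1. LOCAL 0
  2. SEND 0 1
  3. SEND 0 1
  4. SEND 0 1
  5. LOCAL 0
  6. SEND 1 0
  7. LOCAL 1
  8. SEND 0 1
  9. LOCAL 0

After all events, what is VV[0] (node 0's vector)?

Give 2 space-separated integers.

Initial: VV[0]=[0, 0]
Initial: VV[1]=[0, 0]
Event 1: LOCAL 0: VV[0][0]++ -> VV[0]=[1, 0]
Event 2: SEND 0->1: VV[0][0]++ -> VV[0]=[2, 0], msg_vec=[2, 0]; VV[1]=max(VV[1],msg_vec) then VV[1][1]++ -> VV[1]=[2, 1]
Event 3: SEND 0->1: VV[0][0]++ -> VV[0]=[3, 0], msg_vec=[3, 0]; VV[1]=max(VV[1],msg_vec) then VV[1][1]++ -> VV[1]=[3, 2]
Event 4: SEND 0->1: VV[0][0]++ -> VV[0]=[4, 0], msg_vec=[4, 0]; VV[1]=max(VV[1],msg_vec) then VV[1][1]++ -> VV[1]=[4, 3]
Event 5: LOCAL 0: VV[0][0]++ -> VV[0]=[5, 0]
Event 6: SEND 1->0: VV[1][1]++ -> VV[1]=[4, 4], msg_vec=[4, 4]; VV[0]=max(VV[0],msg_vec) then VV[0][0]++ -> VV[0]=[6, 4]
Event 7: LOCAL 1: VV[1][1]++ -> VV[1]=[4, 5]
Event 8: SEND 0->1: VV[0][0]++ -> VV[0]=[7, 4], msg_vec=[7, 4]; VV[1]=max(VV[1],msg_vec) then VV[1][1]++ -> VV[1]=[7, 6]
Event 9: LOCAL 0: VV[0][0]++ -> VV[0]=[8, 4]
Final vectors: VV[0]=[8, 4]; VV[1]=[7, 6]

Answer: 8 4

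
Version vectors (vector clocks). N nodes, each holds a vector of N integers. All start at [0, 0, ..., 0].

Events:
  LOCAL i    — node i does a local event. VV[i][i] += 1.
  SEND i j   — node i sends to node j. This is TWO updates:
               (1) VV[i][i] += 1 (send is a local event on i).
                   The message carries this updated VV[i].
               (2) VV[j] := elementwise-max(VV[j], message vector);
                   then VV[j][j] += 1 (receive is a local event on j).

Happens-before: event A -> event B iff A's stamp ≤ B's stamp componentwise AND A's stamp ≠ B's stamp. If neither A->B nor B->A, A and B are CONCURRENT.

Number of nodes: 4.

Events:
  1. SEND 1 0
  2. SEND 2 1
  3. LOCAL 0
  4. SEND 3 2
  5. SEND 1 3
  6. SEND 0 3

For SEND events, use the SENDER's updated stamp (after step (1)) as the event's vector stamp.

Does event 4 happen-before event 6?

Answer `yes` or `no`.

Initial: VV[0]=[0, 0, 0, 0]
Initial: VV[1]=[0, 0, 0, 0]
Initial: VV[2]=[0, 0, 0, 0]
Initial: VV[3]=[0, 0, 0, 0]
Event 1: SEND 1->0: VV[1][1]++ -> VV[1]=[0, 1, 0, 0], msg_vec=[0, 1, 0, 0]; VV[0]=max(VV[0],msg_vec) then VV[0][0]++ -> VV[0]=[1, 1, 0, 0]
Event 2: SEND 2->1: VV[2][2]++ -> VV[2]=[0, 0, 1, 0], msg_vec=[0, 0, 1, 0]; VV[1]=max(VV[1],msg_vec) then VV[1][1]++ -> VV[1]=[0, 2, 1, 0]
Event 3: LOCAL 0: VV[0][0]++ -> VV[0]=[2, 1, 0, 0]
Event 4: SEND 3->2: VV[3][3]++ -> VV[3]=[0, 0, 0, 1], msg_vec=[0, 0, 0, 1]; VV[2]=max(VV[2],msg_vec) then VV[2][2]++ -> VV[2]=[0, 0, 2, 1]
Event 5: SEND 1->3: VV[1][1]++ -> VV[1]=[0, 3, 1, 0], msg_vec=[0, 3, 1, 0]; VV[3]=max(VV[3],msg_vec) then VV[3][3]++ -> VV[3]=[0, 3, 1, 2]
Event 6: SEND 0->3: VV[0][0]++ -> VV[0]=[3, 1, 0, 0], msg_vec=[3, 1, 0, 0]; VV[3]=max(VV[3],msg_vec) then VV[3][3]++ -> VV[3]=[3, 3, 1, 3]
Event 4 stamp: [0, 0, 0, 1]
Event 6 stamp: [3, 1, 0, 0]
[0, 0, 0, 1] <= [3, 1, 0, 0]? False. Equal? False. Happens-before: False

Answer: no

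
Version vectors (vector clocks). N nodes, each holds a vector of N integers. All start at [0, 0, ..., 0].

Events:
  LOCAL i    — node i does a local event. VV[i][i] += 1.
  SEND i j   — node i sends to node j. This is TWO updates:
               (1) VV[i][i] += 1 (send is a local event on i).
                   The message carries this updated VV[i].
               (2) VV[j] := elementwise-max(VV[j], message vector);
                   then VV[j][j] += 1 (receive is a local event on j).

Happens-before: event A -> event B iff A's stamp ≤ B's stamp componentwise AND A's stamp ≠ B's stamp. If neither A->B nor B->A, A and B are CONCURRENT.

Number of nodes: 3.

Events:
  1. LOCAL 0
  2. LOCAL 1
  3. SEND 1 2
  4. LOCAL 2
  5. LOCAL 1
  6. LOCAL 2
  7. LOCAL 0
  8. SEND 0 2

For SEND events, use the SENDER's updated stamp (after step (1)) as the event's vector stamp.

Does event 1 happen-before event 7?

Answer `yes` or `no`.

Initial: VV[0]=[0, 0, 0]
Initial: VV[1]=[0, 0, 0]
Initial: VV[2]=[0, 0, 0]
Event 1: LOCAL 0: VV[0][0]++ -> VV[0]=[1, 0, 0]
Event 2: LOCAL 1: VV[1][1]++ -> VV[1]=[0, 1, 0]
Event 3: SEND 1->2: VV[1][1]++ -> VV[1]=[0, 2, 0], msg_vec=[0, 2, 0]; VV[2]=max(VV[2],msg_vec) then VV[2][2]++ -> VV[2]=[0, 2, 1]
Event 4: LOCAL 2: VV[2][2]++ -> VV[2]=[0, 2, 2]
Event 5: LOCAL 1: VV[1][1]++ -> VV[1]=[0, 3, 0]
Event 6: LOCAL 2: VV[2][2]++ -> VV[2]=[0, 2, 3]
Event 7: LOCAL 0: VV[0][0]++ -> VV[0]=[2, 0, 0]
Event 8: SEND 0->2: VV[0][0]++ -> VV[0]=[3, 0, 0], msg_vec=[3, 0, 0]; VV[2]=max(VV[2],msg_vec) then VV[2][2]++ -> VV[2]=[3, 2, 4]
Event 1 stamp: [1, 0, 0]
Event 7 stamp: [2, 0, 0]
[1, 0, 0] <= [2, 0, 0]? True. Equal? False. Happens-before: True

Answer: yes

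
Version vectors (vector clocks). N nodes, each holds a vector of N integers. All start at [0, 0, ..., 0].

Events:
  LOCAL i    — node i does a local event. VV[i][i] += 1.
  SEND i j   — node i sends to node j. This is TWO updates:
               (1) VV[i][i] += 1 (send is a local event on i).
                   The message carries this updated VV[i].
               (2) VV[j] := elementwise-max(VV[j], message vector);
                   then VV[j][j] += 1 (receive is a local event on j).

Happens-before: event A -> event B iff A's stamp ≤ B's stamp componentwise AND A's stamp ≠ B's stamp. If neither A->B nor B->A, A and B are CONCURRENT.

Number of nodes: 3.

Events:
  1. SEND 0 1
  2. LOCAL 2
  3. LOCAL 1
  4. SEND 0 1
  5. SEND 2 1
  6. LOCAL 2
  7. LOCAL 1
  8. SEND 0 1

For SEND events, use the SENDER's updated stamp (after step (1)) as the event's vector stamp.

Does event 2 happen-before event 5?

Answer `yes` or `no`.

Answer: yes

Derivation:
Initial: VV[0]=[0, 0, 0]
Initial: VV[1]=[0, 0, 0]
Initial: VV[2]=[0, 0, 0]
Event 1: SEND 0->1: VV[0][0]++ -> VV[0]=[1, 0, 0], msg_vec=[1, 0, 0]; VV[1]=max(VV[1],msg_vec) then VV[1][1]++ -> VV[1]=[1, 1, 0]
Event 2: LOCAL 2: VV[2][2]++ -> VV[2]=[0, 0, 1]
Event 3: LOCAL 1: VV[1][1]++ -> VV[1]=[1, 2, 0]
Event 4: SEND 0->1: VV[0][0]++ -> VV[0]=[2, 0, 0], msg_vec=[2, 0, 0]; VV[1]=max(VV[1],msg_vec) then VV[1][1]++ -> VV[1]=[2, 3, 0]
Event 5: SEND 2->1: VV[2][2]++ -> VV[2]=[0, 0, 2], msg_vec=[0, 0, 2]; VV[1]=max(VV[1],msg_vec) then VV[1][1]++ -> VV[1]=[2, 4, 2]
Event 6: LOCAL 2: VV[2][2]++ -> VV[2]=[0, 0, 3]
Event 7: LOCAL 1: VV[1][1]++ -> VV[1]=[2, 5, 2]
Event 8: SEND 0->1: VV[0][0]++ -> VV[0]=[3, 0, 0], msg_vec=[3, 0, 0]; VV[1]=max(VV[1],msg_vec) then VV[1][1]++ -> VV[1]=[3, 6, 2]
Event 2 stamp: [0, 0, 1]
Event 5 stamp: [0, 0, 2]
[0, 0, 1] <= [0, 0, 2]? True. Equal? False. Happens-before: True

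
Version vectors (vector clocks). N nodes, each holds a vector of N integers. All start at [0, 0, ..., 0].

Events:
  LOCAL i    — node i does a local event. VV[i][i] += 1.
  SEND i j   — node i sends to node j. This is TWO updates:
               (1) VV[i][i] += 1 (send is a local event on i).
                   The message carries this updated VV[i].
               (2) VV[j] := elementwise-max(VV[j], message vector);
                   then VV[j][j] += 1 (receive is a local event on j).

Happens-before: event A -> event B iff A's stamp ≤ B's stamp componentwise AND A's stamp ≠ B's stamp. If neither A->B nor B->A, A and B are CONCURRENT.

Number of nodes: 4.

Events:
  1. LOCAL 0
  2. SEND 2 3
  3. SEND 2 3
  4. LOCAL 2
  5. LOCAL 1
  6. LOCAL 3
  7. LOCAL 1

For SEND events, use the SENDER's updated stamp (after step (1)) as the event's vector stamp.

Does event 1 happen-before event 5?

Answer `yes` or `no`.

Answer: no

Derivation:
Initial: VV[0]=[0, 0, 0, 0]
Initial: VV[1]=[0, 0, 0, 0]
Initial: VV[2]=[0, 0, 0, 0]
Initial: VV[3]=[0, 0, 0, 0]
Event 1: LOCAL 0: VV[0][0]++ -> VV[0]=[1, 0, 0, 0]
Event 2: SEND 2->3: VV[2][2]++ -> VV[2]=[0, 0, 1, 0], msg_vec=[0, 0, 1, 0]; VV[3]=max(VV[3],msg_vec) then VV[3][3]++ -> VV[3]=[0, 0, 1, 1]
Event 3: SEND 2->3: VV[2][2]++ -> VV[2]=[0, 0, 2, 0], msg_vec=[0, 0, 2, 0]; VV[3]=max(VV[3],msg_vec) then VV[3][3]++ -> VV[3]=[0, 0, 2, 2]
Event 4: LOCAL 2: VV[2][2]++ -> VV[2]=[0, 0, 3, 0]
Event 5: LOCAL 1: VV[1][1]++ -> VV[1]=[0, 1, 0, 0]
Event 6: LOCAL 3: VV[3][3]++ -> VV[3]=[0, 0, 2, 3]
Event 7: LOCAL 1: VV[1][1]++ -> VV[1]=[0, 2, 0, 0]
Event 1 stamp: [1, 0, 0, 0]
Event 5 stamp: [0, 1, 0, 0]
[1, 0, 0, 0] <= [0, 1, 0, 0]? False. Equal? False. Happens-before: False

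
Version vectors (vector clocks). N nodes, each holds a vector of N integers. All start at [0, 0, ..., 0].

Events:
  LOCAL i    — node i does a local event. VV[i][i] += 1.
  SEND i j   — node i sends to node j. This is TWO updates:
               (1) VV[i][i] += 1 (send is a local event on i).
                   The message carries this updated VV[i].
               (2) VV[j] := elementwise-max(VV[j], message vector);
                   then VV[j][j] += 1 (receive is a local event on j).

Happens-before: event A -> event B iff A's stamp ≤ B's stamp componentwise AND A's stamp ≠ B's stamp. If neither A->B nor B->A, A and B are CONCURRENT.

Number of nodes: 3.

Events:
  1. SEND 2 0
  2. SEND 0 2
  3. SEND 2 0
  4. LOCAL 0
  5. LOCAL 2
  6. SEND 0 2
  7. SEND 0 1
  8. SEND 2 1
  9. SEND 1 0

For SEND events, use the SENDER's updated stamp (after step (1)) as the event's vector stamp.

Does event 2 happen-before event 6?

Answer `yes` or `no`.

Answer: yes

Derivation:
Initial: VV[0]=[0, 0, 0]
Initial: VV[1]=[0, 0, 0]
Initial: VV[2]=[0, 0, 0]
Event 1: SEND 2->0: VV[2][2]++ -> VV[2]=[0, 0, 1], msg_vec=[0, 0, 1]; VV[0]=max(VV[0],msg_vec) then VV[0][0]++ -> VV[0]=[1, 0, 1]
Event 2: SEND 0->2: VV[0][0]++ -> VV[0]=[2, 0, 1], msg_vec=[2, 0, 1]; VV[2]=max(VV[2],msg_vec) then VV[2][2]++ -> VV[2]=[2, 0, 2]
Event 3: SEND 2->0: VV[2][2]++ -> VV[2]=[2, 0, 3], msg_vec=[2, 0, 3]; VV[0]=max(VV[0],msg_vec) then VV[0][0]++ -> VV[0]=[3, 0, 3]
Event 4: LOCAL 0: VV[0][0]++ -> VV[0]=[4, 0, 3]
Event 5: LOCAL 2: VV[2][2]++ -> VV[2]=[2, 0, 4]
Event 6: SEND 0->2: VV[0][0]++ -> VV[0]=[5, 0, 3], msg_vec=[5, 0, 3]; VV[2]=max(VV[2],msg_vec) then VV[2][2]++ -> VV[2]=[5, 0, 5]
Event 7: SEND 0->1: VV[0][0]++ -> VV[0]=[6, 0, 3], msg_vec=[6, 0, 3]; VV[1]=max(VV[1],msg_vec) then VV[1][1]++ -> VV[1]=[6, 1, 3]
Event 8: SEND 2->1: VV[2][2]++ -> VV[2]=[5, 0, 6], msg_vec=[5, 0, 6]; VV[1]=max(VV[1],msg_vec) then VV[1][1]++ -> VV[1]=[6, 2, 6]
Event 9: SEND 1->0: VV[1][1]++ -> VV[1]=[6, 3, 6], msg_vec=[6, 3, 6]; VV[0]=max(VV[0],msg_vec) then VV[0][0]++ -> VV[0]=[7, 3, 6]
Event 2 stamp: [2, 0, 1]
Event 6 stamp: [5, 0, 3]
[2, 0, 1] <= [5, 0, 3]? True. Equal? False. Happens-before: True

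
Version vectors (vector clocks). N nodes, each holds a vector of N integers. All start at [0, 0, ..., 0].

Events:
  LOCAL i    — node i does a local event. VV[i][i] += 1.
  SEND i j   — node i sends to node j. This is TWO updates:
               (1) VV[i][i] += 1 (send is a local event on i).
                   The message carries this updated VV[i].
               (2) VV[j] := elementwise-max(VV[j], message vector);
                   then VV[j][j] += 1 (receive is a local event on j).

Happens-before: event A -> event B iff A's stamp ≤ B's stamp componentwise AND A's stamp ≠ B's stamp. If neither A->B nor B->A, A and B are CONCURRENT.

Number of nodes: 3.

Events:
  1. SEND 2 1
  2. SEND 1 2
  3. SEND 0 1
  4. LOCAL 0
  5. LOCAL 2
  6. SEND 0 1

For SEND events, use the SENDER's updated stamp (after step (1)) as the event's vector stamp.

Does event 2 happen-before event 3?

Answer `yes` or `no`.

Answer: no

Derivation:
Initial: VV[0]=[0, 0, 0]
Initial: VV[1]=[0, 0, 0]
Initial: VV[2]=[0, 0, 0]
Event 1: SEND 2->1: VV[2][2]++ -> VV[2]=[0, 0, 1], msg_vec=[0, 0, 1]; VV[1]=max(VV[1],msg_vec) then VV[1][1]++ -> VV[1]=[0, 1, 1]
Event 2: SEND 1->2: VV[1][1]++ -> VV[1]=[0, 2, 1], msg_vec=[0, 2, 1]; VV[2]=max(VV[2],msg_vec) then VV[2][2]++ -> VV[2]=[0, 2, 2]
Event 3: SEND 0->1: VV[0][0]++ -> VV[0]=[1, 0, 0], msg_vec=[1, 0, 0]; VV[1]=max(VV[1],msg_vec) then VV[1][1]++ -> VV[1]=[1, 3, 1]
Event 4: LOCAL 0: VV[0][0]++ -> VV[0]=[2, 0, 0]
Event 5: LOCAL 2: VV[2][2]++ -> VV[2]=[0, 2, 3]
Event 6: SEND 0->1: VV[0][0]++ -> VV[0]=[3, 0, 0], msg_vec=[3, 0, 0]; VV[1]=max(VV[1],msg_vec) then VV[1][1]++ -> VV[1]=[3, 4, 1]
Event 2 stamp: [0, 2, 1]
Event 3 stamp: [1, 0, 0]
[0, 2, 1] <= [1, 0, 0]? False. Equal? False. Happens-before: False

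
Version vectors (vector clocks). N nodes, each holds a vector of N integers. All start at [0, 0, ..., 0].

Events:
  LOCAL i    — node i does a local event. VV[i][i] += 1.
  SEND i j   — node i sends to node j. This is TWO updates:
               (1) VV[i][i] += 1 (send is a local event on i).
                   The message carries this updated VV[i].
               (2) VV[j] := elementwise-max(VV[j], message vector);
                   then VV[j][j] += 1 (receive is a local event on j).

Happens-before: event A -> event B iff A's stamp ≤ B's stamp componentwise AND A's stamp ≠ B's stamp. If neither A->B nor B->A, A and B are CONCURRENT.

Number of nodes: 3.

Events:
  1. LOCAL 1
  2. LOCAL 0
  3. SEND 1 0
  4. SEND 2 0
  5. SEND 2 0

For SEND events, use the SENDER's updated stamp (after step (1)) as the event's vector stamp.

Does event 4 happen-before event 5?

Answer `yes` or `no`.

Initial: VV[0]=[0, 0, 0]
Initial: VV[1]=[0, 0, 0]
Initial: VV[2]=[0, 0, 0]
Event 1: LOCAL 1: VV[1][1]++ -> VV[1]=[0, 1, 0]
Event 2: LOCAL 0: VV[0][0]++ -> VV[0]=[1, 0, 0]
Event 3: SEND 1->0: VV[1][1]++ -> VV[1]=[0, 2, 0], msg_vec=[0, 2, 0]; VV[0]=max(VV[0],msg_vec) then VV[0][0]++ -> VV[0]=[2, 2, 0]
Event 4: SEND 2->0: VV[2][2]++ -> VV[2]=[0, 0, 1], msg_vec=[0, 0, 1]; VV[0]=max(VV[0],msg_vec) then VV[0][0]++ -> VV[0]=[3, 2, 1]
Event 5: SEND 2->0: VV[2][2]++ -> VV[2]=[0, 0, 2], msg_vec=[0, 0, 2]; VV[0]=max(VV[0],msg_vec) then VV[0][0]++ -> VV[0]=[4, 2, 2]
Event 4 stamp: [0, 0, 1]
Event 5 stamp: [0, 0, 2]
[0, 0, 1] <= [0, 0, 2]? True. Equal? False. Happens-before: True

Answer: yes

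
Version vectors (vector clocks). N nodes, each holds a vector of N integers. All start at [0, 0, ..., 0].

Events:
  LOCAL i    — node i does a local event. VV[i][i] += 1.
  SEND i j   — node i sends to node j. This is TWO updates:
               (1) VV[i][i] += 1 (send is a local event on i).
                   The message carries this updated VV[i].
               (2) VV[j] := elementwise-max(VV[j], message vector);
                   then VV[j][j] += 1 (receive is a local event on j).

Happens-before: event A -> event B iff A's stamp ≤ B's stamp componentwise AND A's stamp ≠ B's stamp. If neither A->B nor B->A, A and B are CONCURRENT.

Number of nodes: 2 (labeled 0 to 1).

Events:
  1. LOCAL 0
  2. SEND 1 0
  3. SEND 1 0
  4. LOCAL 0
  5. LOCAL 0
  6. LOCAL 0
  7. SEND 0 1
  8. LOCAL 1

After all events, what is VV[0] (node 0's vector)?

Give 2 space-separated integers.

Answer: 7 2

Derivation:
Initial: VV[0]=[0, 0]
Initial: VV[1]=[0, 0]
Event 1: LOCAL 0: VV[0][0]++ -> VV[0]=[1, 0]
Event 2: SEND 1->0: VV[1][1]++ -> VV[1]=[0, 1], msg_vec=[0, 1]; VV[0]=max(VV[0],msg_vec) then VV[0][0]++ -> VV[0]=[2, 1]
Event 3: SEND 1->0: VV[1][1]++ -> VV[1]=[0, 2], msg_vec=[0, 2]; VV[0]=max(VV[0],msg_vec) then VV[0][0]++ -> VV[0]=[3, 2]
Event 4: LOCAL 0: VV[0][0]++ -> VV[0]=[4, 2]
Event 5: LOCAL 0: VV[0][0]++ -> VV[0]=[5, 2]
Event 6: LOCAL 0: VV[0][0]++ -> VV[0]=[6, 2]
Event 7: SEND 0->1: VV[0][0]++ -> VV[0]=[7, 2], msg_vec=[7, 2]; VV[1]=max(VV[1],msg_vec) then VV[1][1]++ -> VV[1]=[7, 3]
Event 8: LOCAL 1: VV[1][1]++ -> VV[1]=[7, 4]
Final vectors: VV[0]=[7, 2]; VV[1]=[7, 4]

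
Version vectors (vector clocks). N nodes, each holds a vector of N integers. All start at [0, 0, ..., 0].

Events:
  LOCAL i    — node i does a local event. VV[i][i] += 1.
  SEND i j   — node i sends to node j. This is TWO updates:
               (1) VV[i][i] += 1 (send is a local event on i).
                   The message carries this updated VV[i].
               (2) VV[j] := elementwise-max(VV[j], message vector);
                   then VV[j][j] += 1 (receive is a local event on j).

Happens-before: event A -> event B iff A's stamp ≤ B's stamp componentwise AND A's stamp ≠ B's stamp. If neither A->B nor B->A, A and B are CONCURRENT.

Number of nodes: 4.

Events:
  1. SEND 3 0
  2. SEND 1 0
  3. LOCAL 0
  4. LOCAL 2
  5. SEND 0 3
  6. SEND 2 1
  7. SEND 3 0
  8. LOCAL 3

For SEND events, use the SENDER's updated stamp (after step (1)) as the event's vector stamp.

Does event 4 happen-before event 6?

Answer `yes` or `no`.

Initial: VV[0]=[0, 0, 0, 0]
Initial: VV[1]=[0, 0, 0, 0]
Initial: VV[2]=[0, 0, 0, 0]
Initial: VV[3]=[0, 0, 0, 0]
Event 1: SEND 3->0: VV[3][3]++ -> VV[3]=[0, 0, 0, 1], msg_vec=[0, 0, 0, 1]; VV[0]=max(VV[0],msg_vec) then VV[0][0]++ -> VV[0]=[1, 0, 0, 1]
Event 2: SEND 1->0: VV[1][1]++ -> VV[1]=[0, 1, 0, 0], msg_vec=[0, 1, 0, 0]; VV[0]=max(VV[0],msg_vec) then VV[0][0]++ -> VV[0]=[2, 1, 0, 1]
Event 3: LOCAL 0: VV[0][0]++ -> VV[0]=[3, 1, 0, 1]
Event 4: LOCAL 2: VV[2][2]++ -> VV[2]=[0, 0, 1, 0]
Event 5: SEND 0->3: VV[0][0]++ -> VV[0]=[4, 1, 0, 1], msg_vec=[4, 1, 0, 1]; VV[3]=max(VV[3],msg_vec) then VV[3][3]++ -> VV[3]=[4, 1, 0, 2]
Event 6: SEND 2->1: VV[2][2]++ -> VV[2]=[0, 0, 2, 0], msg_vec=[0, 0, 2, 0]; VV[1]=max(VV[1],msg_vec) then VV[1][1]++ -> VV[1]=[0, 2, 2, 0]
Event 7: SEND 3->0: VV[3][3]++ -> VV[3]=[4, 1, 0, 3], msg_vec=[4, 1, 0, 3]; VV[0]=max(VV[0],msg_vec) then VV[0][0]++ -> VV[0]=[5, 1, 0, 3]
Event 8: LOCAL 3: VV[3][3]++ -> VV[3]=[4, 1, 0, 4]
Event 4 stamp: [0, 0, 1, 0]
Event 6 stamp: [0, 0, 2, 0]
[0, 0, 1, 0] <= [0, 0, 2, 0]? True. Equal? False. Happens-before: True

Answer: yes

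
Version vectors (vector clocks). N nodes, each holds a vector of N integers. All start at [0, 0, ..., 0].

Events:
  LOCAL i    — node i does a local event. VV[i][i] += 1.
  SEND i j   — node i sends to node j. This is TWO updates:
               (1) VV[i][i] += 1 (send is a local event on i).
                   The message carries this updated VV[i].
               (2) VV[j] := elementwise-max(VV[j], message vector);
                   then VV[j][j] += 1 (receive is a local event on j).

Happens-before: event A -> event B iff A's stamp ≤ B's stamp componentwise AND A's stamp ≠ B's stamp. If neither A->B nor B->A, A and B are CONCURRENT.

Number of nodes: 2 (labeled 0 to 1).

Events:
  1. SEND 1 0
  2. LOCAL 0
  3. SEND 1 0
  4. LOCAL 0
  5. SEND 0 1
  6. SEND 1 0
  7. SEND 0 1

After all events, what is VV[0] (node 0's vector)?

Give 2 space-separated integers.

Answer: 7 4

Derivation:
Initial: VV[0]=[0, 0]
Initial: VV[1]=[0, 0]
Event 1: SEND 1->0: VV[1][1]++ -> VV[1]=[0, 1], msg_vec=[0, 1]; VV[0]=max(VV[0],msg_vec) then VV[0][0]++ -> VV[0]=[1, 1]
Event 2: LOCAL 0: VV[0][0]++ -> VV[0]=[2, 1]
Event 3: SEND 1->0: VV[1][1]++ -> VV[1]=[0, 2], msg_vec=[0, 2]; VV[0]=max(VV[0],msg_vec) then VV[0][0]++ -> VV[0]=[3, 2]
Event 4: LOCAL 0: VV[0][0]++ -> VV[0]=[4, 2]
Event 5: SEND 0->1: VV[0][0]++ -> VV[0]=[5, 2], msg_vec=[5, 2]; VV[1]=max(VV[1],msg_vec) then VV[1][1]++ -> VV[1]=[5, 3]
Event 6: SEND 1->0: VV[1][1]++ -> VV[1]=[5, 4], msg_vec=[5, 4]; VV[0]=max(VV[0],msg_vec) then VV[0][0]++ -> VV[0]=[6, 4]
Event 7: SEND 0->1: VV[0][0]++ -> VV[0]=[7, 4], msg_vec=[7, 4]; VV[1]=max(VV[1],msg_vec) then VV[1][1]++ -> VV[1]=[7, 5]
Final vectors: VV[0]=[7, 4]; VV[1]=[7, 5]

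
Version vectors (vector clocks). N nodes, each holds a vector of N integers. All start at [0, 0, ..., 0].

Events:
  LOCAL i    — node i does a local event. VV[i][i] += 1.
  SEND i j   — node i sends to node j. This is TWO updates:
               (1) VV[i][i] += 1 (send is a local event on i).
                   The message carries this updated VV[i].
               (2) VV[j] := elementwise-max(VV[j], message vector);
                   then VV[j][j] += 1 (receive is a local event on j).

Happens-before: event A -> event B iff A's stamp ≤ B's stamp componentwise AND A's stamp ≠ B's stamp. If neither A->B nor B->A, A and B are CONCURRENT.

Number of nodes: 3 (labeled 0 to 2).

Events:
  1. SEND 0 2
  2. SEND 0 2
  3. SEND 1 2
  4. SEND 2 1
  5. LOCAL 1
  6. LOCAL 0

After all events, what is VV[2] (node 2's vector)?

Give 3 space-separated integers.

Answer: 2 1 4

Derivation:
Initial: VV[0]=[0, 0, 0]
Initial: VV[1]=[0, 0, 0]
Initial: VV[2]=[0, 0, 0]
Event 1: SEND 0->2: VV[0][0]++ -> VV[0]=[1, 0, 0], msg_vec=[1, 0, 0]; VV[2]=max(VV[2],msg_vec) then VV[2][2]++ -> VV[2]=[1, 0, 1]
Event 2: SEND 0->2: VV[0][0]++ -> VV[0]=[2, 0, 0], msg_vec=[2, 0, 0]; VV[2]=max(VV[2],msg_vec) then VV[2][2]++ -> VV[2]=[2, 0, 2]
Event 3: SEND 1->2: VV[1][1]++ -> VV[1]=[0, 1, 0], msg_vec=[0, 1, 0]; VV[2]=max(VV[2],msg_vec) then VV[2][2]++ -> VV[2]=[2, 1, 3]
Event 4: SEND 2->1: VV[2][2]++ -> VV[2]=[2, 1, 4], msg_vec=[2, 1, 4]; VV[1]=max(VV[1],msg_vec) then VV[1][1]++ -> VV[1]=[2, 2, 4]
Event 5: LOCAL 1: VV[1][1]++ -> VV[1]=[2, 3, 4]
Event 6: LOCAL 0: VV[0][0]++ -> VV[0]=[3, 0, 0]
Final vectors: VV[0]=[3, 0, 0]; VV[1]=[2, 3, 4]; VV[2]=[2, 1, 4]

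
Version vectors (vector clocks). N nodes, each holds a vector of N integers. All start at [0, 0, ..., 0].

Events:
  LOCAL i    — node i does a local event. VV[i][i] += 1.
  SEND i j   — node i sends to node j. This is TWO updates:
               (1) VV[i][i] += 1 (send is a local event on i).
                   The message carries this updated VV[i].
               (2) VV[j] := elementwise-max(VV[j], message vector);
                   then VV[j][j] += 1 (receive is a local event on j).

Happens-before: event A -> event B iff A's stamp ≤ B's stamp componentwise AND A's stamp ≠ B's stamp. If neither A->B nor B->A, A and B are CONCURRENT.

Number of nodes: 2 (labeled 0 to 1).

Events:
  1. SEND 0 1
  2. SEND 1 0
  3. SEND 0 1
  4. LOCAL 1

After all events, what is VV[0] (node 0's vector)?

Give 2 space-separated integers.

Initial: VV[0]=[0, 0]
Initial: VV[1]=[0, 0]
Event 1: SEND 0->1: VV[0][0]++ -> VV[0]=[1, 0], msg_vec=[1, 0]; VV[1]=max(VV[1],msg_vec) then VV[1][1]++ -> VV[1]=[1, 1]
Event 2: SEND 1->0: VV[1][1]++ -> VV[1]=[1, 2], msg_vec=[1, 2]; VV[0]=max(VV[0],msg_vec) then VV[0][0]++ -> VV[0]=[2, 2]
Event 3: SEND 0->1: VV[0][0]++ -> VV[0]=[3, 2], msg_vec=[3, 2]; VV[1]=max(VV[1],msg_vec) then VV[1][1]++ -> VV[1]=[3, 3]
Event 4: LOCAL 1: VV[1][1]++ -> VV[1]=[3, 4]
Final vectors: VV[0]=[3, 2]; VV[1]=[3, 4]

Answer: 3 2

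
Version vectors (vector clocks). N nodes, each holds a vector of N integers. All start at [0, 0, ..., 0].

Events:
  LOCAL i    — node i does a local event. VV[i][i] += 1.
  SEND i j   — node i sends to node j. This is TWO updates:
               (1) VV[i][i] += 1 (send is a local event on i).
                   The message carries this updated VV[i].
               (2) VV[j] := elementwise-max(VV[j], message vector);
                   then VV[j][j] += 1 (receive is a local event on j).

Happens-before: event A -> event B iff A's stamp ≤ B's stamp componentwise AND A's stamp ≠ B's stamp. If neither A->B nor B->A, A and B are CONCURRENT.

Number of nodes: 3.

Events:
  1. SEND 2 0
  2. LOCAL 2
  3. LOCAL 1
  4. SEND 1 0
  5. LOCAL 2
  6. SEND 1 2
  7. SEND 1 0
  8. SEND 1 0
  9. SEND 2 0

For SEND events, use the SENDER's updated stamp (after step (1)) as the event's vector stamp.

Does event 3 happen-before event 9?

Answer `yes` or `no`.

Initial: VV[0]=[0, 0, 0]
Initial: VV[1]=[0, 0, 0]
Initial: VV[2]=[0, 0, 0]
Event 1: SEND 2->0: VV[2][2]++ -> VV[2]=[0, 0, 1], msg_vec=[0, 0, 1]; VV[0]=max(VV[0],msg_vec) then VV[0][0]++ -> VV[0]=[1, 0, 1]
Event 2: LOCAL 2: VV[2][2]++ -> VV[2]=[0, 0, 2]
Event 3: LOCAL 1: VV[1][1]++ -> VV[1]=[0, 1, 0]
Event 4: SEND 1->0: VV[1][1]++ -> VV[1]=[0, 2, 0], msg_vec=[0, 2, 0]; VV[0]=max(VV[0],msg_vec) then VV[0][0]++ -> VV[0]=[2, 2, 1]
Event 5: LOCAL 2: VV[2][2]++ -> VV[2]=[0, 0, 3]
Event 6: SEND 1->2: VV[1][1]++ -> VV[1]=[0, 3, 0], msg_vec=[0, 3, 0]; VV[2]=max(VV[2],msg_vec) then VV[2][2]++ -> VV[2]=[0, 3, 4]
Event 7: SEND 1->0: VV[1][1]++ -> VV[1]=[0, 4, 0], msg_vec=[0, 4, 0]; VV[0]=max(VV[0],msg_vec) then VV[0][0]++ -> VV[0]=[3, 4, 1]
Event 8: SEND 1->0: VV[1][1]++ -> VV[1]=[0, 5, 0], msg_vec=[0, 5, 0]; VV[0]=max(VV[0],msg_vec) then VV[0][0]++ -> VV[0]=[4, 5, 1]
Event 9: SEND 2->0: VV[2][2]++ -> VV[2]=[0, 3, 5], msg_vec=[0, 3, 5]; VV[0]=max(VV[0],msg_vec) then VV[0][0]++ -> VV[0]=[5, 5, 5]
Event 3 stamp: [0, 1, 0]
Event 9 stamp: [0, 3, 5]
[0, 1, 0] <= [0, 3, 5]? True. Equal? False. Happens-before: True

Answer: yes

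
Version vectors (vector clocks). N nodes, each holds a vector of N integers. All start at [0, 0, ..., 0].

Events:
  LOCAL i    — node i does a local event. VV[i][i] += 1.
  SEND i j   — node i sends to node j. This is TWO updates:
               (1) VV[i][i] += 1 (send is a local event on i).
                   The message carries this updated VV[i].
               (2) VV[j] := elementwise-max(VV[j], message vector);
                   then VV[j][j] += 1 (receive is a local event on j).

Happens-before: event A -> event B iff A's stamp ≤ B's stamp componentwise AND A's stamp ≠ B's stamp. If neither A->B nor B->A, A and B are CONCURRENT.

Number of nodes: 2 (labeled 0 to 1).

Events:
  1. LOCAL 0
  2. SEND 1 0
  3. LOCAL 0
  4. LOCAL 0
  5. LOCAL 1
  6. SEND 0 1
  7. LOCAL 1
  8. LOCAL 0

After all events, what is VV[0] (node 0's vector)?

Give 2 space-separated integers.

Answer: 6 1

Derivation:
Initial: VV[0]=[0, 0]
Initial: VV[1]=[0, 0]
Event 1: LOCAL 0: VV[0][0]++ -> VV[0]=[1, 0]
Event 2: SEND 1->0: VV[1][1]++ -> VV[1]=[0, 1], msg_vec=[0, 1]; VV[0]=max(VV[0],msg_vec) then VV[0][0]++ -> VV[0]=[2, 1]
Event 3: LOCAL 0: VV[0][0]++ -> VV[0]=[3, 1]
Event 4: LOCAL 0: VV[0][0]++ -> VV[0]=[4, 1]
Event 5: LOCAL 1: VV[1][1]++ -> VV[1]=[0, 2]
Event 6: SEND 0->1: VV[0][0]++ -> VV[0]=[5, 1], msg_vec=[5, 1]; VV[1]=max(VV[1],msg_vec) then VV[1][1]++ -> VV[1]=[5, 3]
Event 7: LOCAL 1: VV[1][1]++ -> VV[1]=[5, 4]
Event 8: LOCAL 0: VV[0][0]++ -> VV[0]=[6, 1]
Final vectors: VV[0]=[6, 1]; VV[1]=[5, 4]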